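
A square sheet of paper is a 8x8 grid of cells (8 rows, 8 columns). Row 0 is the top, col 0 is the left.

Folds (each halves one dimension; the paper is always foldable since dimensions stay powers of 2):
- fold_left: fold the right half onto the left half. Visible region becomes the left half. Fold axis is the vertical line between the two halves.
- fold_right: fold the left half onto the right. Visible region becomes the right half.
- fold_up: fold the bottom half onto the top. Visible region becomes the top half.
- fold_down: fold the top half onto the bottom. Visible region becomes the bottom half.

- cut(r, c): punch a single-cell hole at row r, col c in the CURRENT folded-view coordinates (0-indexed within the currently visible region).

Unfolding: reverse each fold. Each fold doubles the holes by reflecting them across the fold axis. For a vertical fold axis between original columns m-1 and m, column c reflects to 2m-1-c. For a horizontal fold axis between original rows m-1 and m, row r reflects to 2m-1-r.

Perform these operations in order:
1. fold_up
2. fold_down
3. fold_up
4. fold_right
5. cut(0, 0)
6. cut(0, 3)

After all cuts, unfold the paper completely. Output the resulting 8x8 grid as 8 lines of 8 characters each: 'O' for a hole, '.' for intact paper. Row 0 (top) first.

Op 1 fold_up: fold axis h@4; visible region now rows[0,4) x cols[0,8) = 4x8
Op 2 fold_down: fold axis h@2; visible region now rows[2,4) x cols[0,8) = 2x8
Op 3 fold_up: fold axis h@3; visible region now rows[2,3) x cols[0,8) = 1x8
Op 4 fold_right: fold axis v@4; visible region now rows[2,3) x cols[4,8) = 1x4
Op 5 cut(0, 0): punch at orig (2,4); cuts so far [(2, 4)]; region rows[2,3) x cols[4,8) = 1x4
Op 6 cut(0, 3): punch at orig (2,7); cuts so far [(2, 4), (2, 7)]; region rows[2,3) x cols[4,8) = 1x4
Unfold 1 (reflect across v@4): 4 holes -> [(2, 0), (2, 3), (2, 4), (2, 7)]
Unfold 2 (reflect across h@3): 8 holes -> [(2, 0), (2, 3), (2, 4), (2, 7), (3, 0), (3, 3), (3, 4), (3, 7)]
Unfold 3 (reflect across h@2): 16 holes -> [(0, 0), (0, 3), (0, 4), (0, 7), (1, 0), (1, 3), (1, 4), (1, 7), (2, 0), (2, 3), (2, 4), (2, 7), (3, 0), (3, 3), (3, 4), (3, 7)]
Unfold 4 (reflect across h@4): 32 holes -> [(0, 0), (0, 3), (0, 4), (0, 7), (1, 0), (1, 3), (1, 4), (1, 7), (2, 0), (2, 3), (2, 4), (2, 7), (3, 0), (3, 3), (3, 4), (3, 7), (4, 0), (4, 3), (4, 4), (4, 7), (5, 0), (5, 3), (5, 4), (5, 7), (6, 0), (6, 3), (6, 4), (6, 7), (7, 0), (7, 3), (7, 4), (7, 7)]

Answer: O..OO..O
O..OO..O
O..OO..O
O..OO..O
O..OO..O
O..OO..O
O..OO..O
O..OO..O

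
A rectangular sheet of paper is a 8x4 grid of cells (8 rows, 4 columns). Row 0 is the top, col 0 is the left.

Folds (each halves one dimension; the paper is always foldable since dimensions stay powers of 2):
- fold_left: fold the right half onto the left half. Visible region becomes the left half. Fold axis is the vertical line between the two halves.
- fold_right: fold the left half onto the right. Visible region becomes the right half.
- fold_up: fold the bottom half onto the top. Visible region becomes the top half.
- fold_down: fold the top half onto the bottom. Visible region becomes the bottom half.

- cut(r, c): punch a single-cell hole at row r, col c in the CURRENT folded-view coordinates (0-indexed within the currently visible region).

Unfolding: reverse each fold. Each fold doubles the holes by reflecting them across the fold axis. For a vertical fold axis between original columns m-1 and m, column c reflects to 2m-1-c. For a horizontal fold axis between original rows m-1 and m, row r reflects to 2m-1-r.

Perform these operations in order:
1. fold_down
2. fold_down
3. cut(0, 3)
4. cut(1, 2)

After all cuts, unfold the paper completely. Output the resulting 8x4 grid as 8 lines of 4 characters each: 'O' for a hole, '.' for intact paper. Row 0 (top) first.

Op 1 fold_down: fold axis h@4; visible region now rows[4,8) x cols[0,4) = 4x4
Op 2 fold_down: fold axis h@6; visible region now rows[6,8) x cols[0,4) = 2x4
Op 3 cut(0, 3): punch at orig (6,3); cuts so far [(6, 3)]; region rows[6,8) x cols[0,4) = 2x4
Op 4 cut(1, 2): punch at orig (7,2); cuts so far [(6, 3), (7, 2)]; region rows[6,8) x cols[0,4) = 2x4
Unfold 1 (reflect across h@6): 4 holes -> [(4, 2), (5, 3), (6, 3), (7, 2)]
Unfold 2 (reflect across h@4): 8 holes -> [(0, 2), (1, 3), (2, 3), (3, 2), (4, 2), (5, 3), (6, 3), (7, 2)]

Answer: ..O.
...O
...O
..O.
..O.
...O
...O
..O.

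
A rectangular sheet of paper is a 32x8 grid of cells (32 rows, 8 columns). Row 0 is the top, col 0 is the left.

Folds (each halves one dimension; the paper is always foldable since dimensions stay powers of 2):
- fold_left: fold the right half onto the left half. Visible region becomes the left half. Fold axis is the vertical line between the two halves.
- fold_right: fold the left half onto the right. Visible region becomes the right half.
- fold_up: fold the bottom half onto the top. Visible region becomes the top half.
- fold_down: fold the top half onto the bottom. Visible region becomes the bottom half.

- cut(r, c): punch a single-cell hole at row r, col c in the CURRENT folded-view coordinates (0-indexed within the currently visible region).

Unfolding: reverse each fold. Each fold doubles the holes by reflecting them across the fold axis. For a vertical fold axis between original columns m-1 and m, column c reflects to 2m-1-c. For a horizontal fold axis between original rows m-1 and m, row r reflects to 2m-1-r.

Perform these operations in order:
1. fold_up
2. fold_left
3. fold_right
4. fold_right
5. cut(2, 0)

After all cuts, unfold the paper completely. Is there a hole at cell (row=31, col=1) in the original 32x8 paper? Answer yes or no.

Op 1 fold_up: fold axis h@16; visible region now rows[0,16) x cols[0,8) = 16x8
Op 2 fold_left: fold axis v@4; visible region now rows[0,16) x cols[0,4) = 16x4
Op 3 fold_right: fold axis v@2; visible region now rows[0,16) x cols[2,4) = 16x2
Op 4 fold_right: fold axis v@3; visible region now rows[0,16) x cols[3,4) = 16x1
Op 5 cut(2, 0): punch at orig (2,3); cuts so far [(2, 3)]; region rows[0,16) x cols[3,4) = 16x1
Unfold 1 (reflect across v@3): 2 holes -> [(2, 2), (2, 3)]
Unfold 2 (reflect across v@2): 4 holes -> [(2, 0), (2, 1), (2, 2), (2, 3)]
Unfold 3 (reflect across v@4): 8 holes -> [(2, 0), (2, 1), (2, 2), (2, 3), (2, 4), (2, 5), (2, 6), (2, 7)]
Unfold 4 (reflect across h@16): 16 holes -> [(2, 0), (2, 1), (2, 2), (2, 3), (2, 4), (2, 5), (2, 6), (2, 7), (29, 0), (29, 1), (29, 2), (29, 3), (29, 4), (29, 5), (29, 6), (29, 7)]
Holes: [(2, 0), (2, 1), (2, 2), (2, 3), (2, 4), (2, 5), (2, 6), (2, 7), (29, 0), (29, 1), (29, 2), (29, 3), (29, 4), (29, 5), (29, 6), (29, 7)]

Answer: no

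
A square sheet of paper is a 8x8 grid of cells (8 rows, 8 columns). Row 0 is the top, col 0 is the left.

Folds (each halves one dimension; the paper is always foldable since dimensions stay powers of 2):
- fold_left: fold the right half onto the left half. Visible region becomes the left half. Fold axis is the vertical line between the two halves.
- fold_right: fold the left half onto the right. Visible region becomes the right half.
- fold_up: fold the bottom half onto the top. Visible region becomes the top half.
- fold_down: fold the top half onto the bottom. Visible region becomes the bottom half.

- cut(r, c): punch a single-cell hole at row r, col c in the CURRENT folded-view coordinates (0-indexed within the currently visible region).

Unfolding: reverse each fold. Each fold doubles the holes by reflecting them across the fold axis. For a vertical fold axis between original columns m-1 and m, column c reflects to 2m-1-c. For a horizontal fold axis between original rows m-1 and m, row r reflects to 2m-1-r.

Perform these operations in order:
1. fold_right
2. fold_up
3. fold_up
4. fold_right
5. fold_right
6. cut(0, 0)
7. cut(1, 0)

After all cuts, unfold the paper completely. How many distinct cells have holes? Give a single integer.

Answer: 64

Derivation:
Op 1 fold_right: fold axis v@4; visible region now rows[0,8) x cols[4,8) = 8x4
Op 2 fold_up: fold axis h@4; visible region now rows[0,4) x cols[4,8) = 4x4
Op 3 fold_up: fold axis h@2; visible region now rows[0,2) x cols[4,8) = 2x4
Op 4 fold_right: fold axis v@6; visible region now rows[0,2) x cols[6,8) = 2x2
Op 5 fold_right: fold axis v@7; visible region now rows[0,2) x cols[7,8) = 2x1
Op 6 cut(0, 0): punch at orig (0,7); cuts so far [(0, 7)]; region rows[0,2) x cols[7,8) = 2x1
Op 7 cut(1, 0): punch at orig (1,7); cuts so far [(0, 7), (1, 7)]; region rows[0,2) x cols[7,8) = 2x1
Unfold 1 (reflect across v@7): 4 holes -> [(0, 6), (0, 7), (1, 6), (1, 7)]
Unfold 2 (reflect across v@6): 8 holes -> [(0, 4), (0, 5), (0, 6), (0, 7), (1, 4), (1, 5), (1, 6), (1, 7)]
Unfold 3 (reflect across h@2): 16 holes -> [(0, 4), (0, 5), (0, 6), (0, 7), (1, 4), (1, 5), (1, 6), (1, 7), (2, 4), (2, 5), (2, 6), (2, 7), (3, 4), (3, 5), (3, 6), (3, 7)]
Unfold 4 (reflect across h@4): 32 holes -> [(0, 4), (0, 5), (0, 6), (0, 7), (1, 4), (1, 5), (1, 6), (1, 7), (2, 4), (2, 5), (2, 6), (2, 7), (3, 4), (3, 5), (3, 6), (3, 7), (4, 4), (4, 5), (4, 6), (4, 7), (5, 4), (5, 5), (5, 6), (5, 7), (6, 4), (6, 5), (6, 6), (6, 7), (7, 4), (7, 5), (7, 6), (7, 7)]
Unfold 5 (reflect across v@4): 64 holes -> [(0, 0), (0, 1), (0, 2), (0, 3), (0, 4), (0, 5), (0, 6), (0, 7), (1, 0), (1, 1), (1, 2), (1, 3), (1, 4), (1, 5), (1, 6), (1, 7), (2, 0), (2, 1), (2, 2), (2, 3), (2, 4), (2, 5), (2, 6), (2, 7), (3, 0), (3, 1), (3, 2), (3, 3), (3, 4), (3, 5), (3, 6), (3, 7), (4, 0), (4, 1), (4, 2), (4, 3), (4, 4), (4, 5), (4, 6), (4, 7), (5, 0), (5, 1), (5, 2), (5, 3), (5, 4), (5, 5), (5, 6), (5, 7), (6, 0), (6, 1), (6, 2), (6, 3), (6, 4), (6, 5), (6, 6), (6, 7), (7, 0), (7, 1), (7, 2), (7, 3), (7, 4), (7, 5), (7, 6), (7, 7)]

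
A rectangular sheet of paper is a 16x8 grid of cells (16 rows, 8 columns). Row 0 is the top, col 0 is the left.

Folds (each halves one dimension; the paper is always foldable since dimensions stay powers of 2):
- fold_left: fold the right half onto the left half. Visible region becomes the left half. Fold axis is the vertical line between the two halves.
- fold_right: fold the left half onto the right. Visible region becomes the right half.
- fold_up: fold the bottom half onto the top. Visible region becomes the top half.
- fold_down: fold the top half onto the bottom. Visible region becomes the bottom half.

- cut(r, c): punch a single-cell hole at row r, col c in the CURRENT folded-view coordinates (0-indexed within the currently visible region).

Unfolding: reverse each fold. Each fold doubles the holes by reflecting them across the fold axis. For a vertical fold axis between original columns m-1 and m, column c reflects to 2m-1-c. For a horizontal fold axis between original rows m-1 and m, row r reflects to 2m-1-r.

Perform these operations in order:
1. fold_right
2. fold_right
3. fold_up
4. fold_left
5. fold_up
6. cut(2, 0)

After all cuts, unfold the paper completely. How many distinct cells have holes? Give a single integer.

Op 1 fold_right: fold axis v@4; visible region now rows[0,16) x cols[4,8) = 16x4
Op 2 fold_right: fold axis v@6; visible region now rows[0,16) x cols[6,8) = 16x2
Op 3 fold_up: fold axis h@8; visible region now rows[0,8) x cols[6,8) = 8x2
Op 4 fold_left: fold axis v@7; visible region now rows[0,8) x cols[6,7) = 8x1
Op 5 fold_up: fold axis h@4; visible region now rows[0,4) x cols[6,7) = 4x1
Op 6 cut(2, 0): punch at orig (2,6); cuts so far [(2, 6)]; region rows[0,4) x cols[6,7) = 4x1
Unfold 1 (reflect across h@4): 2 holes -> [(2, 6), (5, 6)]
Unfold 2 (reflect across v@7): 4 holes -> [(2, 6), (2, 7), (5, 6), (5, 7)]
Unfold 3 (reflect across h@8): 8 holes -> [(2, 6), (2, 7), (5, 6), (5, 7), (10, 6), (10, 7), (13, 6), (13, 7)]
Unfold 4 (reflect across v@6): 16 holes -> [(2, 4), (2, 5), (2, 6), (2, 7), (5, 4), (5, 5), (5, 6), (5, 7), (10, 4), (10, 5), (10, 6), (10, 7), (13, 4), (13, 5), (13, 6), (13, 7)]
Unfold 5 (reflect across v@4): 32 holes -> [(2, 0), (2, 1), (2, 2), (2, 3), (2, 4), (2, 5), (2, 6), (2, 7), (5, 0), (5, 1), (5, 2), (5, 3), (5, 4), (5, 5), (5, 6), (5, 7), (10, 0), (10, 1), (10, 2), (10, 3), (10, 4), (10, 5), (10, 6), (10, 7), (13, 0), (13, 1), (13, 2), (13, 3), (13, 4), (13, 5), (13, 6), (13, 7)]

Answer: 32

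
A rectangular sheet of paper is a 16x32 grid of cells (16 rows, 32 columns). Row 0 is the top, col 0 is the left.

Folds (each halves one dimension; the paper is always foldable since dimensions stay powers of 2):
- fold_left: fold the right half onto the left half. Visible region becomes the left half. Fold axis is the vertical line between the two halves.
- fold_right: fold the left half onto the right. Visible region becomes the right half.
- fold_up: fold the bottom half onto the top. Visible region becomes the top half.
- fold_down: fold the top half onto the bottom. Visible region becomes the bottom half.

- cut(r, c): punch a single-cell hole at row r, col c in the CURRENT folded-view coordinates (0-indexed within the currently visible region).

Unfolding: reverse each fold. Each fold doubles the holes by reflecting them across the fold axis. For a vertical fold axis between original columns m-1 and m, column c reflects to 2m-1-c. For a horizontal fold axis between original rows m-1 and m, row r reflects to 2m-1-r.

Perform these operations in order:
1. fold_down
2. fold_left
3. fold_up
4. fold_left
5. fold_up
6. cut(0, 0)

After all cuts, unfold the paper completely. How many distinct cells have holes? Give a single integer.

Op 1 fold_down: fold axis h@8; visible region now rows[8,16) x cols[0,32) = 8x32
Op 2 fold_left: fold axis v@16; visible region now rows[8,16) x cols[0,16) = 8x16
Op 3 fold_up: fold axis h@12; visible region now rows[8,12) x cols[0,16) = 4x16
Op 4 fold_left: fold axis v@8; visible region now rows[8,12) x cols[0,8) = 4x8
Op 5 fold_up: fold axis h@10; visible region now rows[8,10) x cols[0,8) = 2x8
Op 6 cut(0, 0): punch at orig (8,0); cuts so far [(8, 0)]; region rows[8,10) x cols[0,8) = 2x8
Unfold 1 (reflect across h@10): 2 holes -> [(8, 0), (11, 0)]
Unfold 2 (reflect across v@8): 4 holes -> [(8, 0), (8, 15), (11, 0), (11, 15)]
Unfold 3 (reflect across h@12): 8 holes -> [(8, 0), (8, 15), (11, 0), (11, 15), (12, 0), (12, 15), (15, 0), (15, 15)]
Unfold 4 (reflect across v@16): 16 holes -> [(8, 0), (8, 15), (8, 16), (8, 31), (11, 0), (11, 15), (11, 16), (11, 31), (12, 0), (12, 15), (12, 16), (12, 31), (15, 0), (15, 15), (15, 16), (15, 31)]
Unfold 5 (reflect across h@8): 32 holes -> [(0, 0), (0, 15), (0, 16), (0, 31), (3, 0), (3, 15), (3, 16), (3, 31), (4, 0), (4, 15), (4, 16), (4, 31), (7, 0), (7, 15), (7, 16), (7, 31), (8, 0), (8, 15), (8, 16), (8, 31), (11, 0), (11, 15), (11, 16), (11, 31), (12, 0), (12, 15), (12, 16), (12, 31), (15, 0), (15, 15), (15, 16), (15, 31)]

Answer: 32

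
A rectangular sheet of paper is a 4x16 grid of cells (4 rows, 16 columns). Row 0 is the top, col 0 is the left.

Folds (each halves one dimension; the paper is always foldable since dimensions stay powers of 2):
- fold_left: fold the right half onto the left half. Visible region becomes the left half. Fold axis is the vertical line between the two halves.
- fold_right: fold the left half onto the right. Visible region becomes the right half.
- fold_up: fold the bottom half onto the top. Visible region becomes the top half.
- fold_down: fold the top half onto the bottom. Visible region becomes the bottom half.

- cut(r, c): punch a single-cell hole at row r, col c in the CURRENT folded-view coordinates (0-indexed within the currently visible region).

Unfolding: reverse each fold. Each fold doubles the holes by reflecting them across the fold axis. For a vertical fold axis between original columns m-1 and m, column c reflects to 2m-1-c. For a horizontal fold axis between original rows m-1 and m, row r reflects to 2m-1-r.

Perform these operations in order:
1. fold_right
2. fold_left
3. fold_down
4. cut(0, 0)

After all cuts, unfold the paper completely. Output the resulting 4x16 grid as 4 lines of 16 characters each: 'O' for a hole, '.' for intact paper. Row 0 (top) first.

Op 1 fold_right: fold axis v@8; visible region now rows[0,4) x cols[8,16) = 4x8
Op 2 fold_left: fold axis v@12; visible region now rows[0,4) x cols[8,12) = 4x4
Op 3 fold_down: fold axis h@2; visible region now rows[2,4) x cols[8,12) = 2x4
Op 4 cut(0, 0): punch at orig (2,8); cuts so far [(2, 8)]; region rows[2,4) x cols[8,12) = 2x4
Unfold 1 (reflect across h@2): 2 holes -> [(1, 8), (2, 8)]
Unfold 2 (reflect across v@12): 4 holes -> [(1, 8), (1, 15), (2, 8), (2, 15)]
Unfold 3 (reflect across v@8): 8 holes -> [(1, 0), (1, 7), (1, 8), (1, 15), (2, 0), (2, 7), (2, 8), (2, 15)]

Answer: ................
O......OO......O
O......OO......O
................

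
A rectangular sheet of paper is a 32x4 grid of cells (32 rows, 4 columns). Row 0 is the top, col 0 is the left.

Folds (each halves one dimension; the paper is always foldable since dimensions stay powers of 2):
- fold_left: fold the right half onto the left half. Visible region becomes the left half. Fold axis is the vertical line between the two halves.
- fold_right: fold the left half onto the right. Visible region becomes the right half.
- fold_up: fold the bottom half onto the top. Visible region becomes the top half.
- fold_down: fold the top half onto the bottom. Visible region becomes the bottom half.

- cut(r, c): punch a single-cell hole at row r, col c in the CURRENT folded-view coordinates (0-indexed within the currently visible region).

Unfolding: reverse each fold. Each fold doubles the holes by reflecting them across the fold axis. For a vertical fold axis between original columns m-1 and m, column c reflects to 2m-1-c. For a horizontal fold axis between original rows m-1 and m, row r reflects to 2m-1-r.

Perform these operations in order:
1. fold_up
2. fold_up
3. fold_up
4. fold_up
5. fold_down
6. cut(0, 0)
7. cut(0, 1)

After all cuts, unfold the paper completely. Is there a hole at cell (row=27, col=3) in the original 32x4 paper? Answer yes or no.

Answer: no

Derivation:
Op 1 fold_up: fold axis h@16; visible region now rows[0,16) x cols[0,4) = 16x4
Op 2 fold_up: fold axis h@8; visible region now rows[0,8) x cols[0,4) = 8x4
Op 3 fold_up: fold axis h@4; visible region now rows[0,4) x cols[0,4) = 4x4
Op 4 fold_up: fold axis h@2; visible region now rows[0,2) x cols[0,4) = 2x4
Op 5 fold_down: fold axis h@1; visible region now rows[1,2) x cols[0,4) = 1x4
Op 6 cut(0, 0): punch at orig (1,0); cuts so far [(1, 0)]; region rows[1,2) x cols[0,4) = 1x4
Op 7 cut(0, 1): punch at orig (1,1); cuts so far [(1, 0), (1, 1)]; region rows[1,2) x cols[0,4) = 1x4
Unfold 1 (reflect across h@1): 4 holes -> [(0, 0), (0, 1), (1, 0), (1, 1)]
Unfold 2 (reflect across h@2): 8 holes -> [(0, 0), (0, 1), (1, 0), (1, 1), (2, 0), (2, 1), (3, 0), (3, 1)]
Unfold 3 (reflect across h@4): 16 holes -> [(0, 0), (0, 1), (1, 0), (1, 1), (2, 0), (2, 1), (3, 0), (3, 1), (4, 0), (4, 1), (5, 0), (5, 1), (6, 0), (6, 1), (7, 0), (7, 1)]
Unfold 4 (reflect across h@8): 32 holes -> [(0, 0), (0, 1), (1, 0), (1, 1), (2, 0), (2, 1), (3, 0), (3, 1), (4, 0), (4, 1), (5, 0), (5, 1), (6, 0), (6, 1), (7, 0), (7, 1), (8, 0), (8, 1), (9, 0), (9, 1), (10, 0), (10, 1), (11, 0), (11, 1), (12, 0), (12, 1), (13, 0), (13, 1), (14, 0), (14, 1), (15, 0), (15, 1)]
Unfold 5 (reflect across h@16): 64 holes -> [(0, 0), (0, 1), (1, 0), (1, 1), (2, 0), (2, 1), (3, 0), (3, 1), (4, 0), (4, 1), (5, 0), (5, 1), (6, 0), (6, 1), (7, 0), (7, 1), (8, 0), (8, 1), (9, 0), (9, 1), (10, 0), (10, 1), (11, 0), (11, 1), (12, 0), (12, 1), (13, 0), (13, 1), (14, 0), (14, 1), (15, 0), (15, 1), (16, 0), (16, 1), (17, 0), (17, 1), (18, 0), (18, 1), (19, 0), (19, 1), (20, 0), (20, 1), (21, 0), (21, 1), (22, 0), (22, 1), (23, 0), (23, 1), (24, 0), (24, 1), (25, 0), (25, 1), (26, 0), (26, 1), (27, 0), (27, 1), (28, 0), (28, 1), (29, 0), (29, 1), (30, 0), (30, 1), (31, 0), (31, 1)]
Holes: [(0, 0), (0, 1), (1, 0), (1, 1), (2, 0), (2, 1), (3, 0), (3, 1), (4, 0), (4, 1), (5, 0), (5, 1), (6, 0), (6, 1), (7, 0), (7, 1), (8, 0), (8, 1), (9, 0), (9, 1), (10, 0), (10, 1), (11, 0), (11, 1), (12, 0), (12, 1), (13, 0), (13, 1), (14, 0), (14, 1), (15, 0), (15, 1), (16, 0), (16, 1), (17, 0), (17, 1), (18, 0), (18, 1), (19, 0), (19, 1), (20, 0), (20, 1), (21, 0), (21, 1), (22, 0), (22, 1), (23, 0), (23, 1), (24, 0), (24, 1), (25, 0), (25, 1), (26, 0), (26, 1), (27, 0), (27, 1), (28, 0), (28, 1), (29, 0), (29, 1), (30, 0), (30, 1), (31, 0), (31, 1)]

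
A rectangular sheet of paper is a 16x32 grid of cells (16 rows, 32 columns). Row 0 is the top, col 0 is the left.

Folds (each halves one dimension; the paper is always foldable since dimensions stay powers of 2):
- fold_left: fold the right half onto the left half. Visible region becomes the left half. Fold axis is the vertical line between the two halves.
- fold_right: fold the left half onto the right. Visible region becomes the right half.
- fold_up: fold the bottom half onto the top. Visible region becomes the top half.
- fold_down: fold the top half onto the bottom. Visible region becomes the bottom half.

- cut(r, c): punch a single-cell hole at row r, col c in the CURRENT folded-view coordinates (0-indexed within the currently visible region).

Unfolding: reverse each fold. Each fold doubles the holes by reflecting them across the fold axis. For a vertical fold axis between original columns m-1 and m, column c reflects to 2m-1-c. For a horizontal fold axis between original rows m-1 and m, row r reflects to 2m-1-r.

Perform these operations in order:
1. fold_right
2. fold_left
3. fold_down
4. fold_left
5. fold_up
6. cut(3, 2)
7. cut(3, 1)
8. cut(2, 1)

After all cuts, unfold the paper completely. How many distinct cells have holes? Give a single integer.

Answer: 96

Derivation:
Op 1 fold_right: fold axis v@16; visible region now rows[0,16) x cols[16,32) = 16x16
Op 2 fold_left: fold axis v@24; visible region now rows[0,16) x cols[16,24) = 16x8
Op 3 fold_down: fold axis h@8; visible region now rows[8,16) x cols[16,24) = 8x8
Op 4 fold_left: fold axis v@20; visible region now rows[8,16) x cols[16,20) = 8x4
Op 5 fold_up: fold axis h@12; visible region now rows[8,12) x cols[16,20) = 4x4
Op 6 cut(3, 2): punch at orig (11,18); cuts so far [(11, 18)]; region rows[8,12) x cols[16,20) = 4x4
Op 7 cut(3, 1): punch at orig (11,17); cuts so far [(11, 17), (11, 18)]; region rows[8,12) x cols[16,20) = 4x4
Op 8 cut(2, 1): punch at orig (10,17); cuts so far [(10, 17), (11, 17), (11, 18)]; region rows[8,12) x cols[16,20) = 4x4
Unfold 1 (reflect across h@12): 6 holes -> [(10, 17), (11, 17), (11, 18), (12, 17), (12, 18), (13, 17)]
Unfold 2 (reflect across v@20): 12 holes -> [(10, 17), (10, 22), (11, 17), (11, 18), (11, 21), (11, 22), (12, 17), (12, 18), (12, 21), (12, 22), (13, 17), (13, 22)]
Unfold 3 (reflect across h@8): 24 holes -> [(2, 17), (2, 22), (3, 17), (3, 18), (3, 21), (3, 22), (4, 17), (4, 18), (4, 21), (4, 22), (5, 17), (5, 22), (10, 17), (10, 22), (11, 17), (11, 18), (11, 21), (11, 22), (12, 17), (12, 18), (12, 21), (12, 22), (13, 17), (13, 22)]
Unfold 4 (reflect across v@24): 48 holes -> [(2, 17), (2, 22), (2, 25), (2, 30), (3, 17), (3, 18), (3, 21), (3, 22), (3, 25), (3, 26), (3, 29), (3, 30), (4, 17), (4, 18), (4, 21), (4, 22), (4, 25), (4, 26), (4, 29), (4, 30), (5, 17), (5, 22), (5, 25), (5, 30), (10, 17), (10, 22), (10, 25), (10, 30), (11, 17), (11, 18), (11, 21), (11, 22), (11, 25), (11, 26), (11, 29), (11, 30), (12, 17), (12, 18), (12, 21), (12, 22), (12, 25), (12, 26), (12, 29), (12, 30), (13, 17), (13, 22), (13, 25), (13, 30)]
Unfold 5 (reflect across v@16): 96 holes -> [(2, 1), (2, 6), (2, 9), (2, 14), (2, 17), (2, 22), (2, 25), (2, 30), (3, 1), (3, 2), (3, 5), (3, 6), (3, 9), (3, 10), (3, 13), (3, 14), (3, 17), (3, 18), (3, 21), (3, 22), (3, 25), (3, 26), (3, 29), (3, 30), (4, 1), (4, 2), (4, 5), (4, 6), (4, 9), (4, 10), (4, 13), (4, 14), (4, 17), (4, 18), (4, 21), (4, 22), (4, 25), (4, 26), (4, 29), (4, 30), (5, 1), (5, 6), (5, 9), (5, 14), (5, 17), (5, 22), (5, 25), (5, 30), (10, 1), (10, 6), (10, 9), (10, 14), (10, 17), (10, 22), (10, 25), (10, 30), (11, 1), (11, 2), (11, 5), (11, 6), (11, 9), (11, 10), (11, 13), (11, 14), (11, 17), (11, 18), (11, 21), (11, 22), (11, 25), (11, 26), (11, 29), (11, 30), (12, 1), (12, 2), (12, 5), (12, 6), (12, 9), (12, 10), (12, 13), (12, 14), (12, 17), (12, 18), (12, 21), (12, 22), (12, 25), (12, 26), (12, 29), (12, 30), (13, 1), (13, 6), (13, 9), (13, 14), (13, 17), (13, 22), (13, 25), (13, 30)]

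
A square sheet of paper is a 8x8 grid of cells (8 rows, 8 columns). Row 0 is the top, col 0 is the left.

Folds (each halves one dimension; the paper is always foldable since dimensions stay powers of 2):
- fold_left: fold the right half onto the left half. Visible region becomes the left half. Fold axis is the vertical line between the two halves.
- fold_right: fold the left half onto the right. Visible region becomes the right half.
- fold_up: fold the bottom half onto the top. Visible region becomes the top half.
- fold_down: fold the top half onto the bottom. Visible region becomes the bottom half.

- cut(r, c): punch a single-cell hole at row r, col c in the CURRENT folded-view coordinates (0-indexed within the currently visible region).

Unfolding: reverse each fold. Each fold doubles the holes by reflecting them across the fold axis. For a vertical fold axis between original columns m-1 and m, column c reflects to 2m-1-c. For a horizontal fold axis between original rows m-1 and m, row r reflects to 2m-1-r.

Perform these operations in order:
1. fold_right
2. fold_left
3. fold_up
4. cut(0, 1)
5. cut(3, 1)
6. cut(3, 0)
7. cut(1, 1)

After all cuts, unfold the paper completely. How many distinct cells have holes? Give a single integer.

Answer: 32

Derivation:
Op 1 fold_right: fold axis v@4; visible region now rows[0,8) x cols[4,8) = 8x4
Op 2 fold_left: fold axis v@6; visible region now rows[0,8) x cols[4,6) = 8x2
Op 3 fold_up: fold axis h@4; visible region now rows[0,4) x cols[4,6) = 4x2
Op 4 cut(0, 1): punch at orig (0,5); cuts so far [(0, 5)]; region rows[0,4) x cols[4,6) = 4x2
Op 5 cut(3, 1): punch at orig (3,5); cuts so far [(0, 5), (3, 5)]; region rows[0,4) x cols[4,6) = 4x2
Op 6 cut(3, 0): punch at orig (3,4); cuts so far [(0, 5), (3, 4), (3, 5)]; region rows[0,4) x cols[4,6) = 4x2
Op 7 cut(1, 1): punch at orig (1,5); cuts so far [(0, 5), (1, 5), (3, 4), (3, 5)]; region rows[0,4) x cols[4,6) = 4x2
Unfold 1 (reflect across h@4): 8 holes -> [(0, 5), (1, 5), (3, 4), (3, 5), (4, 4), (4, 5), (6, 5), (7, 5)]
Unfold 2 (reflect across v@6): 16 holes -> [(0, 5), (0, 6), (1, 5), (1, 6), (3, 4), (3, 5), (3, 6), (3, 7), (4, 4), (4, 5), (4, 6), (4, 7), (6, 5), (6, 6), (7, 5), (7, 6)]
Unfold 3 (reflect across v@4): 32 holes -> [(0, 1), (0, 2), (0, 5), (0, 6), (1, 1), (1, 2), (1, 5), (1, 6), (3, 0), (3, 1), (3, 2), (3, 3), (3, 4), (3, 5), (3, 6), (3, 7), (4, 0), (4, 1), (4, 2), (4, 3), (4, 4), (4, 5), (4, 6), (4, 7), (6, 1), (6, 2), (6, 5), (6, 6), (7, 1), (7, 2), (7, 5), (7, 6)]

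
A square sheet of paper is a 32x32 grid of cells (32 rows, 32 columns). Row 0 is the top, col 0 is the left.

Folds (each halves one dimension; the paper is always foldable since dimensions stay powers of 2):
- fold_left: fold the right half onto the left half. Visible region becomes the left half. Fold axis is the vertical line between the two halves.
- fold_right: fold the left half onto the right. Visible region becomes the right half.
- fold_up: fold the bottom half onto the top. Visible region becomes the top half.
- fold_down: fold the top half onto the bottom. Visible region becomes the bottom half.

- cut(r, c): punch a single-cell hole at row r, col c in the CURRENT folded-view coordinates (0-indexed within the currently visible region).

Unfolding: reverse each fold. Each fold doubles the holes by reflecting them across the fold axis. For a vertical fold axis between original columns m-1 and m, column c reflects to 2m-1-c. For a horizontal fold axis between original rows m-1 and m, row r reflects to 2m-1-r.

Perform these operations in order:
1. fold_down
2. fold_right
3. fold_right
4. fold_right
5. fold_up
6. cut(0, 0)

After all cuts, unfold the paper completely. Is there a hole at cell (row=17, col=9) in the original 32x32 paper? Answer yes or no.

Op 1 fold_down: fold axis h@16; visible region now rows[16,32) x cols[0,32) = 16x32
Op 2 fold_right: fold axis v@16; visible region now rows[16,32) x cols[16,32) = 16x16
Op 3 fold_right: fold axis v@24; visible region now rows[16,32) x cols[24,32) = 16x8
Op 4 fold_right: fold axis v@28; visible region now rows[16,32) x cols[28,32) = 16x4
Op 5 fold_up: fold axis h@24; visible region now rows[16,24) x cols[28,32) = 8x4
Op 6 cut(0, 0): punch at orig (16,28); cuts so far [(16, 28)]; region rows[16,24) x cols[28,32) = 8x4
Unfold 1 (reflect across h@24): 2 holes -> [(16, 28), (31, 28)]
Unfold 2 (reflect across v@28): 4 holes -> [(16, 27), (16, 28), (31, 27), (31, 28)]
Unfold 3 (reflect across v@24): 8 holes -> [(16, 19), (16, 20), (16, 27), (16, 28), (31, 19), (31, 20), (31, 27), (31, 28)]
Unfold 4 (reflect across v@16): 16 holes -> [(16, 3), (16, 4), (16, 11), (16, 12), (16, 19), (16, 20), (16, 27), (16, 28), (31, 3), (31, 4), (31, 11), (31, 12), (31, 19), (31, 20), (31, 27), (31, 28)]
Unfold 5 (reflect across h@16): 32 holes -> [(0, 3), (0, 4), (0, 11), (0, 12), (0, 19), (0, 20), (0, 27), (0, 28), (15, 3), (15, 4), (15, 11), (15, 12), (15, 19), (15, 20), (15, 27), (15, 28), (16, 3), (16, 4), (16, 11), (16, 12), (16, 19), (16, 20), (16, 27), (16, 28), (31, 3), (31, 4), (31, 11), (31, 12), (31, 19), (31, 20), (31, 27), (31, 28)]
Holes: [(0, 3), (0, 4), (0, 11), (0, 12), (0, 19), (0, 20), (0, 27), (0, 28), (15, 3), (15, 4), (15, 11), (15, 12), (15, 19), (15, 20), (15, 27), (15, 28), (16, 3), (16, 4), (16, 11), (16, 12), (16, 19), (16, 20), (16, 27), (16, 28), (31, 3), (31, 4), (31, 11), (31, 12), (31, 19), (31, 20), (31, 27), (31, 28)]

Answer: no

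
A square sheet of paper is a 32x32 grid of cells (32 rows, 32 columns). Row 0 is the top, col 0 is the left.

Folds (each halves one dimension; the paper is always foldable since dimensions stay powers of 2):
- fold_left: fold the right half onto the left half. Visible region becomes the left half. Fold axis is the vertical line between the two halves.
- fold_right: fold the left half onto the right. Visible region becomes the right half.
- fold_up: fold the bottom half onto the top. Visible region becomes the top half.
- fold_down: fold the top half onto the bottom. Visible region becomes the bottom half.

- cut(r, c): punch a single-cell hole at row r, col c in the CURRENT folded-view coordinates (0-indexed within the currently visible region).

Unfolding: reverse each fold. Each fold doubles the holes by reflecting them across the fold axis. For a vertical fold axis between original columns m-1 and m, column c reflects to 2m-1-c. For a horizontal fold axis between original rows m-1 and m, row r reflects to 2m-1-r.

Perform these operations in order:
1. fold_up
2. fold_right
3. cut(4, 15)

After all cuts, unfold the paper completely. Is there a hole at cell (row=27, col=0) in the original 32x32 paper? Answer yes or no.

Answer: yes

Derivation:
Op 1 fold_up: fold axis h@16; visible region now rows[0,16) x cols[0,32) = 16x32
Op 2 fold_right: fold axis v@16; visible region now rows[0,16) x cols[16,32) = 16x16
Op 3 cut(4, 15): punch at orig (4,31); cuts so far [(4, 31)]; region rows[0,16) x cols[16,32) = 16x16
Unfold 1 (reflect across v@16): 2 holes -> [(4, 0), (4, 31)]
Unfold 2 (reflect across h@16): 4 holes -> [(4, 0), (4, 31), (27, 0), (27, 31)]
Holes: [(4, 0), (4, 31), (27, 0), (27, 31)]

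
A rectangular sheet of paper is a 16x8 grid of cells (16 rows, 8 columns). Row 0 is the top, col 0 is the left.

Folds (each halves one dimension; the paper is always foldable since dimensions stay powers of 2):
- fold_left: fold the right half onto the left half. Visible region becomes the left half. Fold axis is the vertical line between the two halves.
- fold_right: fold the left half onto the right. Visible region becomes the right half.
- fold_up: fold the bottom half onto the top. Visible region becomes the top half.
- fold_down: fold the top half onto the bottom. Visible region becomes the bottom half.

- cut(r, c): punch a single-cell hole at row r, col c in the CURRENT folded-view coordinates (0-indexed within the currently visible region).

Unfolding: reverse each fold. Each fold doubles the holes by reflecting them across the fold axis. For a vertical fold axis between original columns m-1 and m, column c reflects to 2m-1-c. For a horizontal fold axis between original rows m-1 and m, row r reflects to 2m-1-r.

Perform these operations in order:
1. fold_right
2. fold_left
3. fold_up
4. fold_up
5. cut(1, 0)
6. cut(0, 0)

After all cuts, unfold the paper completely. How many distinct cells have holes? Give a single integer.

Answer: 32

Derivation:
Op 1 fold_right: fold axis v@4; visible region now rows[0,16) x cols[4,8) = 16x4
Op 2 fold_left: fold axis v@6; visible region now rows[0,16) x cols[4,6) = 16x2
Op 3 fold_up: fold axis h@8; visible region now rows[0,8) x cols[4,6) = 8x2
Op 4 fold_up: fold axis h@4; visible region now rows[0,4) x cols[4,6) = 4x2
Op 5 cut(1, 0): punch at orig (1,4); cuts so far [(1, 4)]; region rows[0,4) x cols[4,6) = 4x2
Op 6 cut(0, 0): punch at orig (0,4); cuts so far [(0, 4), (1, 4)]; region rows[0,4) x cols[4,6) = 4x2
Unfold 1 (reflect across h@4): 4 holes -> [(0, 4), (1, 4), (6, 4), (7, 4)]
Unfold 2 (reflect across h@8): 8 holes -> [(0, 4), (1, 4), (6, 4), (7, 4), (8, 4), (9, 4), (14, 4), (15, 4)]
Unfold 3 (reflect across v@6): 16 holes -> [(0, 4), (0, 7), (1, 4), (1, 7), (6, 4), (6, 7), (7, 4), (7, 7), (8, 4), (8, 7), (9, 4), (9, 7), (14, 4), (14, 7), (15, 4), (15, 7)]
Unfold 4 (reflect across v@4): 32 holes -> [(0, 0), (0, 3), (0, 4), (0, 7), (1, 0), (1, 3), (1, 4), (1, 7), (6, 0), (6, 3), (6, 4), (6, 7), (7, 0), (7, 3), (7, 4), (7, 7), (8, 0), (8, 3), (8, 4), (8, 7), (9, 0), (9, 3), (9, 4), (9, 7), (14, 0), (14, 3), (14, 4), (14, 7), (15, 0), (15, 3), (15, 4), (15, 7)]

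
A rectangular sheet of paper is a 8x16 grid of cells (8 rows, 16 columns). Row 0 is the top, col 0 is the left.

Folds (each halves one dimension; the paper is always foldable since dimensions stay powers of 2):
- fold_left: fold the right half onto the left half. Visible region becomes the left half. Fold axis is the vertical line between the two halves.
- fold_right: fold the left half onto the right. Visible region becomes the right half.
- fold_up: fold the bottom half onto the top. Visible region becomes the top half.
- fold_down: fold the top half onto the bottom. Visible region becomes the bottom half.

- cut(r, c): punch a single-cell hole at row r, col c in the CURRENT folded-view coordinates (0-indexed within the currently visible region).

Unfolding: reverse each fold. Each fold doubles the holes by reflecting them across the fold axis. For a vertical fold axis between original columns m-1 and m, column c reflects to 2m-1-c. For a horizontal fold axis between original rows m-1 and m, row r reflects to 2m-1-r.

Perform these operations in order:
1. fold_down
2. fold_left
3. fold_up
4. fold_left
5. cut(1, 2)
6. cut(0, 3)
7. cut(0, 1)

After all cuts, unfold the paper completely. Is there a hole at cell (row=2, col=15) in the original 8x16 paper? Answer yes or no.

Answer: no

Derivation:
Op 1 fold_down: fold axis h@4; visible region now rows[4,8) x cols[0,16) = 4x16
Op 2 fold_left: fold axis v@8; visible region now rows[4,8) x cols[0,8) = 4x8
Op 3 fold_up: fold axis h@6; visible region now rows[4,6) x cols[0,8) = 2x8
Op 4 fold_left: fold axis v@4; visible region now rows[4,6) x cols[0,4) = 2x4
Op 5 cut(1, 2): punch at orig (5,2); cuts so far [(5, 2)]; region rows[4,6) x cols[0,4) = 2x4
Op 6 cut(0, 3): punch at orig (4,3); cuts so far [(4, 3), (5, 2)]; region rows[4,6) x cols[0,4) = 2x4
Op 7 cut(0, 1): punch at orig (4,1); cuts so far [(4, 1), (4, 3), (5, 2)]; region rows[4,6) x cols[0,4) = 2x4
Unfold 1 (reflect across v@4): 6 holes -> [(4, 1), (4, 3), (4, 4), (4, 6), (5, 2), (5, 5)]
Unfold 2 (reflect across h@6): 12 holes -> [(4, 1), (4, 3), (4, 4), (4, 6), (5, 2), (5, 5), (6, 2), (6, 5), (7, 1), (7, 3), (7, 4), (7, 6)]
Unfold 3 (reflect across v@8): 24 holes -> [(4, 1), (4, 3), (4, 4), (4, 6), (4, 9), (4, 11), (4, 12), (4, 14), (5, 2), (5, 5), (5, 10), (5, 13), (6, 2), (6, 5), (6, 10), (6, 13), (7, 1), (7, 3), (7, 4), (7, 6), (7, 9), (7, 11), (7, 12), (7, 14)]
Unfold 4 (reflect across h@4): 48 holes -> [(0, 1), (0, 3), (0, 4), (0, 6), (0, 9), (0, 11), (0, 12), (0, 14), (1, 2), (1, 5), (1, 10), (1, 13), (2, 2), (2, 5), (2, 10), (2, 13), (3, 1), (3, 3), (3, 4), (3, 6), (3, 9), (3, 11), (3, 12), (3, 14), (4, 1), (4, 3), (4, 4), (4, 6), (4, 9), (4, 11), (4, 12), (4, 14), (5, 2), (5, 5), (5, 10), (5, 13), (6, 2), (6, 5), (6, 10), (6, 13), (7, 1), (7, 3), (7, 4), (7, 6), (7, 9), (7, 11), (7, 12), (7, 14)]
Holes: [(0, 1), (0, 3), (0, 4), (0, 6), (0, 9), (0, 11), (0, 12), (0, 14), (1, 2), (1, 5), (1, 10), (1, 13), (2, 2), (2, 5), (2, 10), (2, 13), (3, 1), (3, 3), (3, 4), (3, 6), (3, 9), (3, 11), (3, 12), (3, 14), (4, 1), (4, 3), (4, 4), (4, 6), (4, 9), (4, 11), (4, 12), (4, 14), (5, 2), (5, 5), (5, 10), (5, 13), (6, 2), (6, 5), (6, 10), (6, 13), (7, 1), (7, 3), (7, 4), (7, 6), (7, 9), (7, 11), (7, 12), (7, 14)]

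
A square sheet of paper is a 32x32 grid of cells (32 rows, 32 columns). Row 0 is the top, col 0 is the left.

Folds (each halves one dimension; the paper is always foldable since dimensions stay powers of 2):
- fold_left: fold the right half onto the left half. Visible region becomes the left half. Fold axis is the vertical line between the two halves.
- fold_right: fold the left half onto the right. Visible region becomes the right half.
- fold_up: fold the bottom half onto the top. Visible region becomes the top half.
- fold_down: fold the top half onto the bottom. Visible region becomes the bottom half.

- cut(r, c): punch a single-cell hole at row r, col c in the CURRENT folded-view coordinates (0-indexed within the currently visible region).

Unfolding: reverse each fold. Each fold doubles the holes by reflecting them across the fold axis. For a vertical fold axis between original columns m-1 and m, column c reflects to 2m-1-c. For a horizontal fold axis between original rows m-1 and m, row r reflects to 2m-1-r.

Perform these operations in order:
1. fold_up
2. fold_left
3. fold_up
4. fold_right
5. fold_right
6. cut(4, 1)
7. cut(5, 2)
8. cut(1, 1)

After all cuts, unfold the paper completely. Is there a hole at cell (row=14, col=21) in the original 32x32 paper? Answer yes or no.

Answer: yes

Derivation:
Op 1 fold_up: fold axis h@16; visible region now rows[0,16) x cols[0,32) = 16x32
Op 2 fold_left: fold axis v@16; visible region now rows[0,16) x cols[0,16) = 16x16
Op 3 fold_up: fold axis h@8; visible region now rows[0,8) x cols[0,16) = 8x16
Op 4 fold_right: fold axis v@8; visible region now rows[0,8) x cols[8,16) = 8x8
Op 5 fold_right: fold axis v@12; visible region now rows[0,8) x cols[12,16) = 8x4
Op 6 cut(4, 1): punch at orig (4,13); cuts so far [(4, 13)]; region rows[0,8) x cols[12,16) = 8x4
Op 7 cut(5, 2): punch at orig (5,14); cuts so far [(4, 13), (5, 14)]; region rows[0,8) x cols[12,16) = 8x4
Op 8 cut(1, 1): punch at orig (1,13); cuts so far [(1, 13), (4, 13), (5, 14)]; region rows[0,8) x cols[12,16) = 8x4
Unfold 1 (reflect across v@12): 6 holes -> [(1, 10), (1, 13), (4, 10), (4, 13), (5, 9), (5, 14)]
Unfold 2 (reflect across v@8): 12 holes -> [(1, 2), (1, 5), (1, 10), (1, 13), (4, 2), (4, 5), (4, 10), (4, 13), (5, 1), (5, 6), (5, 9), (5, 14)]
Unfold 3 (reflect across h@8): 24 holes -> [(1, 2), (1, 5), (1, 10), (1, 13), (4, 2), (4, 5), (4, 10), (4, 13), (5, 1), (5, 6), (5, 9), (5, 14), (10, 1), (10, 6), (10, 9), (10, 14), (11, 2), (11, 5), (11, 10), (11, 13), (14, 2), (14, 5), (14, 10), (14, 13)]
Unfold 4 (reflect across v@16): 48 holes -> [(1, 2), (1, 5), (1, 10), (1, 13), (1, 18), (1, 21), (1, 26), (1, 29), (4, 2), (4, 5), (4, 10), (4, 13), (4, 18), (4, 21), (4, 26), (4, 29), (5, 1), (5, 6), (5, 9), (5, 14), (5, 17), (5, 22), (5, 25), (5, 30), (10, 1), (10, 6), (10, 9), (10, 14), (10, 17), (10, 22), (10, 25), (10, 30), (11, 2), (11, 5), (11, 10), (11, 13), (11, 18), (11, 21), (11, 26), (11, 29), (14, 2), (14, 5), (14, 10), (14, 13), (14, 18), (14, 21), (14, 26), (14, 29)]
Unfold 5 (reflect across h@16): 96 holes -> [(1, 2), (1, 5), (1, 10), (1, 13), (1, 18), (1, 21), (1, 26), (1, 29), (4, 2), (4, 5), (4, 10), (4, 13), (4, 18), (4, 21), (4, 26), (4, 29), (5, 1), (5, 6), (5, 9), (5, 14), (5, 17), (5, 22), (5, 25), (5, 30), (10, 1), (10, 6), (10, 9), (10, 14), (10, 17), (10, 22), (10, 25), (10, 30), (11, 2), (11, 5), (11, 10), (11, 13), (11, 18), (11, 21), (11, 26), (11, 29), (14, 2), (14, 5), (14, 10), (14, 13), (14, 18), (14, 21), (14, 26), (14, 29), (17, 2), (17, 5), (17, 10), (17, 13), (17, 18), (17, 21), (17, 26), (17, 29), (20, 2), (20, 5), (20, 10), (20, 13), (20, 18), (20, 21), (20, 26), (20, 29), (21, 1), (21, 6), (21, 9), (21, 14), (21, 17), (21, 22), (21, 25), (21, 30), (26, 1), (26, 6), (26, 9), (26, 14), (26, 17), (26, 22), (26, 25), (26, 30), (27, 2), (27, 5), (27, 10), (27, 13), (27, 18), (27, 21), (27, 26), (27, 29), (30, 2), (30, 5), (30, 10), (30, 13), (30, 18), (30, 21), (30, 26), (30, 29)]
Holes: [(1, 2), (1, 5), (1, 10), (1, 13), (1, 18), (1, 21), (1, 26), (1, 29), (4, 2), (4, 5), (4, 10), (4, 13), (4, 18), (4, 21), (4, 26), (4, 29), (5, 1), (5, 6), (5, 9), (5, 14), (5, 17), (5, 22), (5, 25), (5, 30), (10, 1), (10, 6), (10, 9), (10, 14), (10, 17), (10, 22), (10, 25), (10, 30), (11, 2), (11, 5), (11, 10), (11, 13), (11, 18), (11, 21), (11, 26), (11, 29), (14, 2), (14, 5), (14, 10), (14, 13), (14, 18), (14, 21), (14, 26), (14, 29), (17, 2), (17, 5), (17, 10), (17, 13), (17, 18), (17, 21), (17, 26), (17, 29), (20, 2), (20, 5), (20, 10), (20, 13), (20, 18), (20, 21), (20, 26), (20, 29), (21, 1), (21, 6), (21, 9), (21, 14), (21, 17), (21, 22), (21, 25), (21, 30), (26, 1), (26, 6), (26, 9), (26, 14), (26, 17), (26, 22), (26, 25), (26, 30), (27, 2), (27, 5), (27, 10), (27, 13), (27, 18), (27, 21), (27, 26), (27, 29), (30, 2), (30, 5), (30, 10), (30, 13), (30, 18), (30, 21), (30, 26), (30, 29)]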